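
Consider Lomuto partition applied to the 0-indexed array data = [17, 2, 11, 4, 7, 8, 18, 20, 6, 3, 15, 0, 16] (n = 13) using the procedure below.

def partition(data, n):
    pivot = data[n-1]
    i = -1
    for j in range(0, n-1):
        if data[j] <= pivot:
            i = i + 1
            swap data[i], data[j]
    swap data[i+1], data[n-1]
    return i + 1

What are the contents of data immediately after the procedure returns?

[2, 11, 4, 7, 8, 6, 3, 15, 0, 16, 20, 17, 18]

pivot=16, i=-1
j=0: 17>16, skip
j=1: 2≤16, i=0, swap(0,1) ⇒ [2, 17, 11, 4, 7, 8, 18, 20, 6, 3, 15, 0, 16]
j=2: 11≤16, i=1, swap(1,2) ⇒ [2, 11, 17, 4, 7, 8, 18, 20, 6, 3, 15, 0, 16]
j=3: 4≤16, i=2, swap(2,3) ⇒ [2, 11, 4, 17, 7, 8, 18, 20, 6, 3, 15, 0, 16]
j=4: 7≤16, i=3, swap(3,4) ⇒ [2, 11, 4, 7, 17, 8, 18, 20, 6, 3, 15, 0, 16]
j=5: 8≤16, i=4, swap(4,5) ⇒ [2, 11, 4, 7, 8, 17, 18, 20, 6, 3, 15, 0, 16]
j=6: 18>16, skip
j=7: 20>16, skip
j=8: 6≤16, i=5, swap(5,8) ⇒ [2, 11, 4, 7, 8, 6, 18, 20, 17, 3, 15, 0, 16]
j=9: 3≤16, i=6, swap(6,9) ⇒ [2, 11, 4, 7, 8, 6, 3, 20, 17, 18, 15, 0, 16]
j=10: 15≤16, i=7, swap(7,10) ⇒ [2, 11, 4, 7, 8, 6, 3, 15, 17, 18, 20, 0, 16]
j=11: 0≤16, i=8, swap(8,11) ⇒ [2, 11, 4, 7, 8, 6, 3, 15, 0, 18, 20, 17, 16]
swap(9,12) ⇒ [2, 11, 4, 7, 8, 6, 3, 15, 0, 16, 20, 17, 18]; return 9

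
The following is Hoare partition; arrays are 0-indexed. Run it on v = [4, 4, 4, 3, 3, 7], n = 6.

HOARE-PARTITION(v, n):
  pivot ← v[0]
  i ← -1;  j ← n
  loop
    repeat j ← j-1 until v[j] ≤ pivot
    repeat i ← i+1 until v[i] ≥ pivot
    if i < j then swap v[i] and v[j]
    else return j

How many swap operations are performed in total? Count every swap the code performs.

2

pivot = v[0] = 4; i = -1, j = 6
j→4 (v[4]=3≤4), i→0 (v[0]=4≥4); i<j, swap → [3, 4, 4, 3, 4, 7]
j→3 (v[3]=3≤4), i→1 (v[1]=4≥4); i<j, swap → [3, 3, 4, 4, 4, 7]
j→2, i→2; i≥j, return j=2. v = [3, 3, 4, 4, 4, 7]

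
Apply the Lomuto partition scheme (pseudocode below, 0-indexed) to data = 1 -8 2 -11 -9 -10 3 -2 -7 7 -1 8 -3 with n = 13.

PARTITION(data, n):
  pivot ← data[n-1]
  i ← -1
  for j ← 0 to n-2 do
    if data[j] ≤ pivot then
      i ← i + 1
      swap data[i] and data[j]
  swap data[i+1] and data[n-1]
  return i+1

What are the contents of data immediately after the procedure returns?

-8 -11 -9 -10 -7 -3 3 -2 2 7 -1 8 1

pivot = data[12] = -3; i = -1
j=0: data[0]=1 > -3 → no swap
j=1: data[1]=-8 ≤ -3 → i=0, swap data[0],data[1] → -8 1 2 -11 -9 -10 3 -2 -7 7 -1 8 -3
j=2: data[2]=2 > -3 → no swap
j=3: data[3]=-11 ≤ -3 → i=1, swap data[1],data[3] → -8 -11 2 1 -9 -10 3 -2 -7 7 -1 8 -3
j=4: data[4]=-9 ≤ -3 → i=2, swap data[2],data[4] → -8 -11 -9 1 2 -10 3 -2 -7 7 -1 8 -3
j=5: data[5]=-10 ≤ -3 → i=3, swap data[3],data[5] → -8 -11 -9 -10 2 1 3 -2 -7 7 -1 8 -3
j=6: data[6]=3 > -3 → no swap
j=7: data[7]=-2 > -3 → no swap
j=8: data[8]=-7 ≤ -3 → i=4, swap data[4],data[8] → -8 -11 -9 -10 -7 1 3 -2 2 7 -1 8 -3
j=9: data[9]=7 > -3 → no swap
j=10: data[10]=-1 > -3 → no swap
j=11: data[11]=8 > -3 → no swap
final swap data[5],data[12] → -8 -11 -9 -10 -7 -3 3 -2 2 7 -1 8 1; return 5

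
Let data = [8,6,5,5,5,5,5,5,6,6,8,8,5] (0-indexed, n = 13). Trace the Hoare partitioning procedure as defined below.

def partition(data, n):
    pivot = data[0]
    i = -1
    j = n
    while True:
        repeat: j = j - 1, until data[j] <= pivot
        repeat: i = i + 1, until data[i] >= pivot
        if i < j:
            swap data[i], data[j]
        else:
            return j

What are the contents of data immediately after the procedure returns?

pivot=8
j stops at 12 (5), i stops at 0 (8); swap ⇒ [5,6,5,5,5,5,5,5,6,6,8,8,8]
j stops at 11 (8), i stops at 10 (8); swap ⇒ [5,6,5,5,5,5,5,5,6,6,8,8,8]
j stops at 10, i stops at 11; i≥j ⇒ return 10. data=[5,6,5,5,5,5,5,5,6,6,8,8,8]

[5,6,5,5,5,5,5,5,6,6,8,8,8]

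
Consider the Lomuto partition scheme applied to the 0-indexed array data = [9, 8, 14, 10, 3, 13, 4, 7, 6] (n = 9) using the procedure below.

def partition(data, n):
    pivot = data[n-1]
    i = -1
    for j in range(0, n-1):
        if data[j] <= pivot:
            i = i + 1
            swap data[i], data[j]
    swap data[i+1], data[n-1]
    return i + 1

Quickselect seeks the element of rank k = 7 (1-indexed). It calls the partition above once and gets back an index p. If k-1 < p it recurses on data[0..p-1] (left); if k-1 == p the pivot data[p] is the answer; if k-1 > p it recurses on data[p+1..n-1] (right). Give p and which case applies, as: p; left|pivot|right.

pivot = data[8] = 6; i = -1
j=0: data[0]=9 > 6 → no swap
j=1: data[1]=8 > 6 → no swap
j=2: data[2]=14 > 6 → no swap
j=3: data[3]=10 > 6 → no swap
j=4: data[4]=3 ≤ 6 → i=0, swap data[0],data[4] → [3, 8, 14, 10, 9, 13, 4, 7, 6]
j=5: data[5]=13 > 6 → no swap
j=6: data[6]=4 ≤ 6 → i=1, swap data[1],data[6] → [3, 4, 14, 10, 9, 13, 8, 7, 6]
j=7: data[7]=7 > 6 → no swap
final swap data[2],data[8] → [3, 4, 6, 10, 9, 13, 8, 7, 14]; return 2
p = 2; k-1 = 6 > 2 ⇒ right

2; right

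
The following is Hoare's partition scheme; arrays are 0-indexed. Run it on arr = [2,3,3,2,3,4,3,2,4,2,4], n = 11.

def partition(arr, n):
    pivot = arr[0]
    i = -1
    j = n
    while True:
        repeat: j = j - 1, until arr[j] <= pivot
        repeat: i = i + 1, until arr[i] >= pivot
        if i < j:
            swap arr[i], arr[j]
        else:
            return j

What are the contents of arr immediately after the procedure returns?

pivot = arr[0] = 2; i = -1, j = 11
j→9 (arr[9]=2≤2), i→0 (arr[0]=2≥2); i<j, swap → [2,3,3,2,3,4,3,2,4,2,4]
j→7 (arr[7]=2≤2), i→1 (arr[1]=3≥2); i<j, swap → [2,2,3,2,3,4,3,3,4,2,4]
j→3 (arr[3]=2≤2), i→2 (arr[2]=3≥2); i<j, swap → [2,2,2,3,3,4,3,3,4,2,4]
j→2, i→3; i≥j, return j=2. arr = [2,2,2,3,3,4,3,3,4,2,4]

[2,2,2,3,3,4,3,3,4,2,4]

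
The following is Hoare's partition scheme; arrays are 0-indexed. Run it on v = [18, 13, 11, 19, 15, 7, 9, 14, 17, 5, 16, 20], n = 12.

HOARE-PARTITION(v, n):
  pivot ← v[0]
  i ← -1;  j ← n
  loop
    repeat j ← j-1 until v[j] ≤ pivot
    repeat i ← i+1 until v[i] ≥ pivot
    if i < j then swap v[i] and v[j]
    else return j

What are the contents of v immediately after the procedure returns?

pivot=18
j stops at 10 (16), i stops at 0 (18); swap ⇒ [16, 13, 11, 19, 15, 7, 9, 14, 17, 5, 18, 20]
j stops at 9 (5), i stops at 3 (19); swap ⇒ [16, 13, 11, 5, 15, 7, 9, 14, 17, 19, 18, 20]
j stops at 8, i stops at 9; i≥j ⇒ return 8. v=[16, 13, 11, 5, 15, 7, 9, 14, 17, 19, 18, 20]

[16, 13, 11, 5, 15, 7, 9, 14, 17, 19, 18, 20]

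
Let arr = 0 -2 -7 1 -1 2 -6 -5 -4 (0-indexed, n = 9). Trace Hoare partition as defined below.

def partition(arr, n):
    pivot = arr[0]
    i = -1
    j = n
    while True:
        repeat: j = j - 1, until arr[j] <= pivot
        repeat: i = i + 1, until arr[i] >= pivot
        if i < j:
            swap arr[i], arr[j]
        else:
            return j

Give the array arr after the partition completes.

pivot=0
j stops at 8 (-4), i stops at 0 (0); swap ⇒ -4 -2 -7 1 -1 2 -6 -5 0
j stops at 7 (-5), i stops at 3 (1); swap ⇒ -4 -2 -7 -5 -1 2 -6 1 0
j stops at 6 (-6), i stops at 5 (2); swap ⇒ -4 -2 -7 -5 -1 -6 2 1 0
j stops at 5, i stops at 6; i≥j ⇒ return 5. arr=-4 -2 -7 -5 -1 -6 2 1 0

-4 -2 -7 -5 -1 -6 2 1 0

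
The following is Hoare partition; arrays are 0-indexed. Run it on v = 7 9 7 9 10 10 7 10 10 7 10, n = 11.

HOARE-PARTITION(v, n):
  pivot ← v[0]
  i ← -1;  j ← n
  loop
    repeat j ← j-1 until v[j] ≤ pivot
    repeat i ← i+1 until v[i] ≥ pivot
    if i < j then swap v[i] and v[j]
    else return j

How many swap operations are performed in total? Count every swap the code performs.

pivot=7
j stops at 9 (7), i stops at 0 (7); swap ⇒ 7 9 7 9 10 10 7 10 10 7 10
j stops at 6 (7), i stops at 1 (9); swap ⇒ 7 7 7 9 10 10 9 10 10 7 10
j stops at 2, i stops at 2; i≥j ⇒ return 2. v=7 7 7 9 10 10 9 10 10 7 10

2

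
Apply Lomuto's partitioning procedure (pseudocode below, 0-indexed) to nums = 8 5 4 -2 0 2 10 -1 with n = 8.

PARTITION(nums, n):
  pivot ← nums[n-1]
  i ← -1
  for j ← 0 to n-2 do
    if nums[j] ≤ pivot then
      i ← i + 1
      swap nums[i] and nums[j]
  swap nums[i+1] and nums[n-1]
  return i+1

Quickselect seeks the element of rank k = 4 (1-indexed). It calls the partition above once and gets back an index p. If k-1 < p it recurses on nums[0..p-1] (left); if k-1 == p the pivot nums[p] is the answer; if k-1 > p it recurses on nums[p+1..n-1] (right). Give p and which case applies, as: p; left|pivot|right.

1; right

pivot = nums[7] = -1; i = -1
j=0: nums[0]=8 > -1 → no swap
j=1: nums[1]=5 > -1 → no swap
j=2: nums[2]=4 > -1 → no swap
j=3: nums[3]=-2 ≤ -1 → i=0, swap nums[0],nums[3] → -2 5 4 8 0 2 10 -1
j=4: nums[4]=0 > -1 → no swap
j=5: nums[5]=2 > -1 → no swap
j=6: nums[6]=10 > -1 → no swap
final swap nums[1],nums[7] → -2 -1 4 8 0 2 10 5; return 1
p = 1; k-1 = 3 > 1 ⇒ right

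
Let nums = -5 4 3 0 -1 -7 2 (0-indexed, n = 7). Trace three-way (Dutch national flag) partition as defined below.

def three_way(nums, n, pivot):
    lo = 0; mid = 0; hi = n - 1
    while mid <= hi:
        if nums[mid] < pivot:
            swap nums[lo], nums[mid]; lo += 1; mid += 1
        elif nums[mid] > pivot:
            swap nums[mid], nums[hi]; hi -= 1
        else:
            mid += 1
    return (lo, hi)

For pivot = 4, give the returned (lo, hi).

(6, 6)

lo=0 mid=0 hi=6
-5<4: swap(0,0), lo=1 mid=1 ⇒ -5 4 3 0 -1 -7 2
4=4: mid=2
3<4: swap(1,2), lo=2 mid=3 ⇒ -5 3 4 0 -1 -7 2
0<4: swap(2,3), lo=3 mid=4 ⇒ -5 3 0 4 -1 -7 2
-1<4: swap(3,4), lo=4 mid=5 ⇒ -5 3 0 -1 4 -7 2
-7<4: swap(4,5), lo=5 mid=6 ⇒ -5 3 0 -1 -7 4 2
2<4: swap(5,6), lo=6 mid=7 ⇒ -5 3 0 -1 -7 2 4
done. lo=6 hi=6; nums=-5 3 0 -1 -7 2 4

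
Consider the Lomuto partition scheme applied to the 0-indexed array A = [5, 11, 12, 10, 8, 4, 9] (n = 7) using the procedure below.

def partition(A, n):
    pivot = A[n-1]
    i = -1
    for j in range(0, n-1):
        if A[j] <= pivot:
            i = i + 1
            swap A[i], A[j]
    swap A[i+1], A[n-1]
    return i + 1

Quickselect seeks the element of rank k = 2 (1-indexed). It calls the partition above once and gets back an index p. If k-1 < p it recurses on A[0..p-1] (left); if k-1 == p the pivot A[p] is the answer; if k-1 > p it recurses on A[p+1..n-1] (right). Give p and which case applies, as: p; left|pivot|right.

pivot = A[6] = 9; i = -1
j=0: A[0]=5 ≤ 9 → i=0, swap A[0],A[0] (no change) → [5, 11, 12, 10, 8, 4, 9]
j=1: A[1]=11 > 9 → no swap
j=2: A[2]=12 > 9 → no swap
j=3: A[3]=10 > 9 → no swap
j=4: A[4]=8 ≤ 9 → i=1, swap A[1],A[4] → [5, 8, 12, 10, 11, 4, 9]
j=5: A[5]=4 ≤ 9 → i=2, swap A[2],A[5] → [5, 8, 4, 10, 11, 12, 9]
final swap A[3],A[6] → [5, 8, 4, 9, 11, 12, 10]; return 3
p = 3; k-1 = 1 < 3 ⇒ left

3; left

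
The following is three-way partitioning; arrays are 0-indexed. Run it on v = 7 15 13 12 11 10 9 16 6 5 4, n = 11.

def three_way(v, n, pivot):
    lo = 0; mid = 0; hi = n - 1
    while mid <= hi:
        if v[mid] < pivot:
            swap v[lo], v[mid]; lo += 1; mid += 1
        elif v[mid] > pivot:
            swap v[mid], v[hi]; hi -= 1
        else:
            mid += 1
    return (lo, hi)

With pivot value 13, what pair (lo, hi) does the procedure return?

pivot = 13; lo=0, mid=0, hi=10
v[mid]=7<13: swap v[0],v[0]; lo=1,mid=1 → 7 15 13 12 11 10 9 16 6 5 4
v[mid]=15>13: swap v[1],v[10]; hi=9 → 7 4 13 12 11 10 9 16 6 5 15
v[mid]=4<13: swap v[1],v[1]; lo=2,mid=2 → 7 4 13 12 11 10 9 16 6 5 15
v[mid]=13=13: mid=3
v[mid]=12<13: swap v[2],v[3]; lo=3,mid=4 → 7 4 12 13 11 10 9 16 6 5 15
v[mid]=11<13: swap v[3],v[4]; lo=4,mid=5 → 7 4 12 11 13 10 9 16 6 5 15
v[mid]=10<13: swap v[4],v[5]; lo=5,mid=6 → 7 4 12 11 10 13 9 16 6 5 15
v[mid]=9<13: swap v[5],v[6]; lo=6,mid=7 → 7 4 12 11 10 9 13 16 6 5 15
v[mid]=16>13: swap v[7],v[9]; hi=8 → 7 4 12 11 10 9 13 5 6 16 15
v[mid]=5<13: swap v[6],v[7]; lo=7,mid=8 → 7 4 12 11 10 9 5 13 6 16 15
v[mid]=6<13: swap v[7],v[8]; lo=8,mid=9 → 7 4 12 11 10 9 5 6 13 16 15
end: lo=8, hi=8; v = 7 4 12 11 10 9 5 6 13 16 15

(8, 8)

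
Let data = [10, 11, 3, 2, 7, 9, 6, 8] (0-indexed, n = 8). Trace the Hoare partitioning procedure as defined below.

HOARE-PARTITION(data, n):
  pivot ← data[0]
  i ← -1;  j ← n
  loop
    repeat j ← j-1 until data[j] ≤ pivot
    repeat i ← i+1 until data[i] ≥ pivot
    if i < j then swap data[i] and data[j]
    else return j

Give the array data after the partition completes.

pivot = data[0] = 10; i = -1, j = 8
j→7 (data[7]=8≤10), i→0 (data[0]=10≥10); i<j, swap → [8, 11, 3, 2, 7, 9, 6, 10]
j→6 (data[6]=6≤10), i→1 (data[1]=11≥10); i<j, swap → [8, 6, 3, 2, 7, 9, 11, 10]
j→5, i→6; i≥j, return j=5. data = [8, 6, 3, 2, 7, 9, 11, 10]

[8, 6, 3, 2, 7, 9, 11, 10]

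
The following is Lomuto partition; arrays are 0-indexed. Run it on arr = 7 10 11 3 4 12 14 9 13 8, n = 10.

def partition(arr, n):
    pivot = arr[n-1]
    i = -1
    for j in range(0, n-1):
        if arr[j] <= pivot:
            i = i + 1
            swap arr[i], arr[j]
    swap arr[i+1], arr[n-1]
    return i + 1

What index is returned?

pivot=8, i=-1
j=0: 7≤8, i=0, swap(0,0) ⇒ 7 10 11 3 4 12 14 9 13 8
j=1: 10>8, skip
j=2: 11>8, skip
j=3: 3≤8, i=1, swap(1,3) ⇒ 7 3 11 10 4 12 14 9 13 8
j=4: 4≤8, i=2, swap(2,4) ⇒ 7 3 4 10 11 12 14 9 13 8
j=5: 12>8, skip
j=6: 14>8, skip
j=7: 9>8, skip
j=8: 13>8, skip
swap(3,9) ⇒ 7 3 4 8 11 12 14 9 13 10; return 3

3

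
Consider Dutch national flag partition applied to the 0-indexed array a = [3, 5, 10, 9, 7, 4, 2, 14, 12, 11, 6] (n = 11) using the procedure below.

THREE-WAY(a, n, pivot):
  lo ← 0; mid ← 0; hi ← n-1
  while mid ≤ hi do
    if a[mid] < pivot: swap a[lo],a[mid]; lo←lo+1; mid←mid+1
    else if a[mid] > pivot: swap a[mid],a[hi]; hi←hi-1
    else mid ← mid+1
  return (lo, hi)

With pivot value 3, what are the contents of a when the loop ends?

[2, 3, 9, 7, 4, 10, 14, 12, 11, 6, 5]

pivot = 3; lo=0, mid=0, hi=10
a[mid]=3=3: mid=1
a[mid]=5>3: swap a[1],a[10]; hi=9 → [3, 6, 10, 9, 7, 4, 2, 14, 12, 11, 5]
a[mid]=6>3: swap a[1],a[9]; hi=8 → [3, 11, 10, 9, 7, 4, 2, 14, 12, 6, 5]
a[mid]=11>3: swap a[1],a[8]; hi=7 → [3, 12, 10, 9, 7, 4, 2, 14, 11, 6, 5]
a[mid]=12>3: swap a[1],a[7]; hi=6 → [3, 14, 10, 9, 7, 4, 2, 12, 11, 6, 5]
a[mid]=14>3: swap a[1],a[6]; hi=5 → [3, 2, 10, 9, 7, 4, 14, 12, 11, 6, 5]
a[mid]=2<3: swap a[0],a[1]; lo=1,mid=2 → [2, 3, 10, 9, 7, 4, 14, 12, 11, 6, 5]
a[mid]=10>3: swap a[2],a[5]; hi=4 → [2, 3, 4, 9, 7, 10, 14, 12, 11, 6, 5]
a[mid]=4>3: swap a[2],a[4]; hi=3 → [2, 3, 7, 9, 4, 10, 14, 12, 11, 6, 5]
a[mid]=7>3: swap a[2],a[3]; hi=2 → [2, 3, 9, 7, 4, 10, 14, 12, 11, 6, 5]
a[mid]=9>3: swap a[2],a[2]; hi=1 → [2, 3, 9, 7, 4, 10, 14, 12, 11, 6, 5]
end: lo=1, hi=1; a = [2, 3, 9, 7, 4, 10, 14, 12, 11, 6, 5]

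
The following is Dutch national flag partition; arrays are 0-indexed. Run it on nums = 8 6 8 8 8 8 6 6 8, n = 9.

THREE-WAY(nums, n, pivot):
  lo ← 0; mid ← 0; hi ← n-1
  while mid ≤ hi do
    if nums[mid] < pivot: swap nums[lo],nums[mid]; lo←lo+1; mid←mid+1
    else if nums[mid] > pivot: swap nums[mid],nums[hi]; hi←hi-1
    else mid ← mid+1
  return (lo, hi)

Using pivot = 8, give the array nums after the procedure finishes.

pivot = 8; lo=0, mid=0, hi=8
nums[mid]=8=8: mid=1
nums[mid]=6<8: swap nums[0],nums[1]; lo=1,mid=2 → 6 8 8 8 8 8 6 6 8
nums[mid]=8=8: mid=3
nums[mid]=8=8: mid=4
nums[mid]=8=8: mid=5
nums[mid]=8=8: mid=6
nums[mid]=6<8: swap nums[1],nums[6]; lo=2,mid=7 → 6 6 8 8 8 8 8 6 8
nums[mid]=6<8: swap nums[2],nums[7]; lo=3,mid=8 → 6 6 6 8 8 8 8 8 8
nums[mid]=8=8: mid=9
end: lo=3, hi=8; nums = 6 6 6 8 8 8 8 8 8

6 6 6 8 8 8 8 8 8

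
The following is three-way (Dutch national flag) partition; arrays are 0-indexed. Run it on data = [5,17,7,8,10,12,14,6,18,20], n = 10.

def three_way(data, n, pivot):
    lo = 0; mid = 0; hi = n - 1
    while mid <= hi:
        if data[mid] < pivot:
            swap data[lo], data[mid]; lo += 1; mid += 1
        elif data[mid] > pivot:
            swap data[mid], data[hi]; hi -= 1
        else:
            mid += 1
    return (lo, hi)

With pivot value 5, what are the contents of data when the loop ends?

[5,7,8,10,12,14,6,18,20,17]

lo=0 mid=0 hi=9
5=5: mid=1
17>5: swap(1,9), hi=8 ⇒ [5,20,7,8,10,12,14,6,18,17]
20>5: swap(1,8), hi=7 ⇒ [5,18,7,8,10,12,14,6,20,17]
18>5: swap(1,7), hi=6 ⇒ [5,6,7,8,10,12,14,18,20,17]
6>5: swap(1,6), hi=5 ⇒ [5,14,7,8,10,12,6,18,20,17]
14>5: swap(1,5), hi=4 ⇒ [5,12,7,8,10,14,6,18,20,17]
12>5: swap(1,4), hi=3 ⇒ [5,10,7,8,12,14,6,18,20,17]
10>5: swap(1,3), hi=2 ⇒ [5,8,7,10,12,14,6,18,20,17]
8>5: swap(1,2), hi=1 ⇒ [5,7,8,10,12,14,6,18,20,17]
7>5: swap(1,1), hi=0 ⇒ [5,7,8,10,12,14,6,18,20,17]
done. lo=0 hi=0; data=[5,7,8,10,12,14,6,18,20,17]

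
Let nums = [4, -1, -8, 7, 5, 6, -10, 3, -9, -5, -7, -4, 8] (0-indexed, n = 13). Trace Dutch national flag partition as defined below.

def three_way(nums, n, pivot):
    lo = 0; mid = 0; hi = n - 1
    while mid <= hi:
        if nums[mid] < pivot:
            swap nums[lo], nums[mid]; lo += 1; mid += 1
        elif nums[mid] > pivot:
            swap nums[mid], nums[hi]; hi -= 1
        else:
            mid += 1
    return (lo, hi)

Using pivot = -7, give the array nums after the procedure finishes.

[-9, -8, -10, -7, 6, 5, 3, 7, -5, -1, -4, 8, 4]

lo=0 mid=0 hi=12
4>-7: swap(0,12), hi=11 ⇒ [8, -1, -8, 7, 5, 6, -10, 3, -9, -5, -7, -4, 4]
8>-7: swap(0,11), hi=10 ⇒ [-4, -1, -8, 7, 5, 6, -10, 3, -9, -5, -7, 8, 4]
-4>-7: swap(0,10), hi=9 ⇒ [-7, -1, -8, 7, 5, 6, -10, 3, -9, -5, -4, 8, 4]
-7=-7: mid=1
-1>-7: swap(1,9), hi=8 ⇒ [-7, -5, -8, 7, 5, 6, -10, 3, -9, -1, -4, 8, 4]
-5>-7: swap(1,8), hi=7 ⇒ [-7, -9, -8, 7, 5, 6, -10, 3, -5, -1, -4, 8, 4]
-9<-7: swap(0,1), lo=1 mid=2 ⇒ [-9, -7, -8, 7, 5, 6, -10, 3, -5, -1, -4, 8, 4]
-8<-7: swap(1,2), lo=2 mid=3 ⇒ [-9, -8, -7, 7, 5, 6, -10, 3, -5, -1, -4, 8, 4]
7>-7: swap(3,7), hi=6 ⇒ [-9, -8, -7, 3, 5, 6, -10, 7, -5, -1, -4, 8, 4]
3>-7: swap(3,6), hi=5 ⇒ [-9, -8, -7, -10, 5, 6, 3, 7, -5, -1, -4, 8, 4]
-10<-7: swap(2,3), lo=3 mid=4 ⇒ [-9, -8, -10, -7, 5, 6, 3, 7, -5, -1, -4, 8, 4]
5>-7: swap(4,5), hi=4 ⇒ [-9, -8, -10, -7, 6, 5, 3, 7, -5, -1, -4, 8, 4]
6>-7: swap(4,4), hi=3 ⇒ [-9, -8, -10, -7, 6, 5, 3, 7, -5, -1, -4, 8, 4]
done. lo=3 hi=3; nums=[-9, -8, -10, -7, 6, 5, 3, 7, -5, -1, -4, 8, 4]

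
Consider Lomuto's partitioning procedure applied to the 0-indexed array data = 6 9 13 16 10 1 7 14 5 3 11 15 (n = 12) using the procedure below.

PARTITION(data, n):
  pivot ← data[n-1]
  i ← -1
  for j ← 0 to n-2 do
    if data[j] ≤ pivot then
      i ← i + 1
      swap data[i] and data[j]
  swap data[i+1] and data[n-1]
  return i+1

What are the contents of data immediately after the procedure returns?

6 9 13 10 1 7 14 5 3 11 15 16

pivot=15, i=-1
j=0: 6≤15, i=0, swap(0,0) ⇒ 6 9 13 16 10 1 7 14 5 3 11 15
j=1: 9≤15, i=1, swap(1,1) ⇒ 6 9 13 16 10 1 7 14 5 3 11 15
j=2: 13≤15, i=2, swap(2,2) ⇒ 6 9 13 16 10 1 7 14 5 3 11 15
j=3: 16>15, skip
j=4: 10≤15, i=3, swap(3,4) ⇒ 6 9 13 10 16 1 7 14 5 3 11 15
j=5: 1≤15, i=4, swap(4,5) ⇒ 6 9 13 10 1 16 7 14 5 3 11 15
j=6: 7≤15, i=5, swap(5,6) ⇒ 6 9 13 10 1 7 16 14 5 3 11 15
j=7: 14≤15, i=6, swap(6,7) ⇒ 6 9 13 10 1 7 14 16 5 3 11 15
j=8: 5≤15, i=7, swap(7,8) ⇒ 6 9 13 10 1 7 14 5 16 3 11 15
j=9: 3≤15, i=8, swap(8,9) ⇒ 6 9 13 10 1 7 14 5 3 16 11 15
j=10: 11≤15, i=9, swap(9,10) ⇒ 6 9 13 10 1 7 14 5 3 11 16 15
swap(10,11) ⇒ 6 9 13 10 1 7 14 5 3 11 15 16; return 10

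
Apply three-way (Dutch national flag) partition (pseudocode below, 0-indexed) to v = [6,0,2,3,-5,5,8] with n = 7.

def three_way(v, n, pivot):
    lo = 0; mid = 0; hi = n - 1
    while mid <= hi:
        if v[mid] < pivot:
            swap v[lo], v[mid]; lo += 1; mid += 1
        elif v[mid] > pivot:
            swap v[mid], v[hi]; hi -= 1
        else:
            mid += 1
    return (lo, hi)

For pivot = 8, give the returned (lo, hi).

(6, 6)

pivot = 8; lo=0, mid=0, hi=6
v[mid]=6<8: swap v[0],v[0]; lo=1,mid=1 → [6,0,2,3,-5,5,8]
v[mid]=0<8: swap v[1],v[1]; lo=2,mid=2 → [6,0,2,3,-5,5,8]
v[mid]=2<8: swap v[2],v[2]; lo=3,mid=3 → [6,0,2,3,-5,5,8]
v[mid]=3<8: swap v[3],v[3]; lo=4,mid=4 → [6,0,2,3,-5,5,8]
v[mid]=-5<8: swap v[4],v[4]; lo=5,mid=5 → [6,0,2,3,-5,5,8]
v[mid]=5<8: swap v[5],v[5]; lo=6,mid=6 → [6,0,2,3,-5,5,8]
v[mid]=8=8: mid=7
end: lo=6, hi=6; v = [6,0,2,3,-5,5,8]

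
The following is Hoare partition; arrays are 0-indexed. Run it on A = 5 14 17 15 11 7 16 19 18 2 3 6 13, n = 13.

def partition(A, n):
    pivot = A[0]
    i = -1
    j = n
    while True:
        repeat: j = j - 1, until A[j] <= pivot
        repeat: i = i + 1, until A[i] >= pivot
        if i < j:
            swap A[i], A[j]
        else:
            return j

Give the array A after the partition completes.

pivot = A[0] = 5; i = -1, j = 13
j→10 (A[10]=3≤5), i→0 (A[0]=5≥5); i<j, swap → 3 14 17 15 11 7 16 19 18 2 5 6 13
j→9 (A[9]=2≤5), i→1 (A[1]=14≥5); i<j, swap → 3 2 17 15 11 7 16 19 18 14 5 6 13
j→1, i→2; i≥j, return j=1. A = 3 2 17 15 11 7 16 19 18 14 5 6 13

3 2 17 15 11 7 16 19 18 14 5 6 13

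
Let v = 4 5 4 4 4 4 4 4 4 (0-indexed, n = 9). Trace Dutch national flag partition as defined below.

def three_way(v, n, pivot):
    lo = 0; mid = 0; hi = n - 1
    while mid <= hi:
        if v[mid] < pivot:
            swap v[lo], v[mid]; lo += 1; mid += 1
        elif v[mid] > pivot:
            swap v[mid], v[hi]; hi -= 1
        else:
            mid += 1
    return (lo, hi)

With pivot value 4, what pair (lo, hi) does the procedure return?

pivot = 4; lo=0, mid=0, hi=8
v[mid]=4=4: mid=1
v[mid]=5>4: swap v[1],v[8]; hi=7 → 4 4 4 4 4 4 4 4 5
v[mid]=4=4: mid=2
v[mid]=4=4: mid=3
v[mid]=4=4: mid=4
v[mid]=4=4: mid=5
v[mid]=4=4: mid=6
v[mid]=4=4: mid=7
v[mid]=4=4: mid=8
end: lo=0, hi=7; v = 4 4 4 4 4 4 4 4 5

(0, 7)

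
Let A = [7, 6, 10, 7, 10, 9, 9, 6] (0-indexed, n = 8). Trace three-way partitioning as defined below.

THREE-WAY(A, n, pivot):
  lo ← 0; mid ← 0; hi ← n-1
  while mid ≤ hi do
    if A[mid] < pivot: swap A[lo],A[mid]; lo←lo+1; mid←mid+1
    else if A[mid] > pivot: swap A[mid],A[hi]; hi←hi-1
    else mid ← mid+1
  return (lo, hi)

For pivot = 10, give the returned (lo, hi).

(6, 7)

pivot = 10; lo=0, mid=0, hi=7
A[mid]=7<10: swap A[0],A[0]; lo=1,mid=1 → [7, 6, 10, 7, 10, 9, 9, 6]
A[mid]=6<10: swap A[1],A[1]; lo=2,mid=2 → [7, 6, 10, 7, 10, 9, 9, 6]
A[mid]=10=10: mid=3
A[mid]=7<10: swap A[2],A[3]; lo=3,mid=4 → [7, 6, 7, 10, 10, 9, 9, 6]
A[mid]=10=10: mid=5
A[mid]=9<10: swap A[3],A[5]; lo=4,mid=6 → [7, 6, 7, 9, 10, 10, 9, 6]
A[mid]=9<10: swap A[4],A[6]; lo=5,mid=7 → [7, 6, 7, 9, 9, 10, 10, 6]
A[mid]=6<10: swap A[5],A[7]; lo=6,mid=8 → [7, 6, 7, 9, 9, 6, 10, 10]
end: lo=6, hi=7; A = [7, 6, 7, 9, 9, 6, 10, 10]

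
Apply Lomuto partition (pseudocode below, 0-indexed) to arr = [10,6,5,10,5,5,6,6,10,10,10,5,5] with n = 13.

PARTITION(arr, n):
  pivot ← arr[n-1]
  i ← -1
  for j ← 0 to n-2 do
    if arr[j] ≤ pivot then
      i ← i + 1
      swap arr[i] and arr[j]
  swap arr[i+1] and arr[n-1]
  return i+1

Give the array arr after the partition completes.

[5,5,5,5,5,10,6,6,10,10,10,10,6]

pivot = arr[12] = 5; i = -1
j=0: arr[0]=10 > 5 → no swap
j=1: arr[1]=6 > 5 → no swap
j=2: arr[2]=5 ≤ 5 → i=0, swap arr[0],arr[2] → [5,6,10,10,5,5,6,6,10,10,10,5,5]
j=3: arr[3]=10 > 5 → no swap
j=4: arr[4]=5 ≤ 5 → i=1, swap arr[1],arr[4] → [5,5,10,10,6,5,6,6,10,10,10,5,5]
j=5: arr[5]=5 ≤ 5 → i=2, swap arr[2],arr[5] → [5,5,5,10,6,10,6,6,10,10,10,5,5]
j=6: arr[6]=6 > 5 → no swap
j=7: arr[7]=6 > 5 → no swap
j=8: arr[8]=10 > 5 → no swap
j=9: arr[9]=10 > 5 → no swap
j=10: arr[10]=10 > 5 → no swap
j=11: arr[11]=5 ≤ 5 → i=3, swap arr[3],arr[11] → [5,5,5,5,6,10,6,6,10,10,10,10,5]
final swap arr[4],arr[12] → [5,5,5,5,5,10,6,6,10,10,10,10,6]; return 4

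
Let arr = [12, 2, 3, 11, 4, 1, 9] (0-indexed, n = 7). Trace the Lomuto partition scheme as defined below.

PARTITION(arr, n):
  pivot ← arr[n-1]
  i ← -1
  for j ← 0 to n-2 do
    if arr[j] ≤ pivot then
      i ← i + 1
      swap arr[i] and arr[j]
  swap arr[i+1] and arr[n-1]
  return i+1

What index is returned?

pivot=9, i=-1
j=0: 12>9, skip
j=1: 2≤9, i=0, swap(0,1) ⇒ [2, 12, 3, 11, 4, 1, 9]
j=2: 3≤9, i=1, swap(1,2) ⇒ [2, 3, 12, 11, 4, 1, 9]
j=3: 11>9, skip
j=4: 4≤9, i=2, swap(2,4) ⇒ [2, 3, 4, 11, 12, 1, 9]
j=5: 1≤9, i=3, swap(3,5) ⇒ [2, 3, 4, 1, 12, 11, 9]
swap(4,6) ⇒ [2, 3, 4, 1, 9, 11, 12]; return 4

4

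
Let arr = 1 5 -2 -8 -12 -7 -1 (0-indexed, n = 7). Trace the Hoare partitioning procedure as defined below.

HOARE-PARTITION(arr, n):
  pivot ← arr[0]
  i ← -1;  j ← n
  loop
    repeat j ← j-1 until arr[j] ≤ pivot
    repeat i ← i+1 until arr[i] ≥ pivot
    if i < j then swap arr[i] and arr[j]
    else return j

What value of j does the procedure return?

4

pivot=1
j stops at 6 (-1), i stops at 0 (1); swap ⇒ -1 5 -2 -8 -12 -7 1
j stops at 5 (-7), i stops at 1 (5); swap ⇒ -1 -7 -2 -8 -12 5 1
j stops at 4, i stops at 5; i≥j ⇒ return 4. arr=-1 -7 -2 -8 -12 5 1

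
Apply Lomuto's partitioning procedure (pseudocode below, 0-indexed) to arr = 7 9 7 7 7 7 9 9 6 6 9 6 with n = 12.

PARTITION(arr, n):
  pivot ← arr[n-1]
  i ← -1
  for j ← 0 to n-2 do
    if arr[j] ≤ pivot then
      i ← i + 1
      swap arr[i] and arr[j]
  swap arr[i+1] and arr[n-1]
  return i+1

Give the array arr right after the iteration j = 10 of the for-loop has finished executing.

pivot = arr[11] = 6; i = -1
j=0: arr[0]=7 > 6 → no swap
j=1: arr[1]=9 > 6 → no swap
j=2: arr[2]=7 > 6 → no swap
j=3: arr[3]=7 > 6 → no swap
j=4: arr[4]=7 > 6 → no swap
j=5: arr[5]=7 > 6 → no swap
j=6: arr[6]=9 > 6 → no swap
j=7: arr[7]=9 > 6 → no swap
j=8: arr[8]=6 ≤ 6 → i=0, swap arr[0],arr[8] → 6 9 7 7 7 7 9 9 7 6 9 6
j=9: arr[9]=6 ≤ 6 → i=1, swap arr[1],arr[9] → 6 6 7 7 7 7 9 9 7 9 9 6
j=10: arr[10]=9 > 6 → no swap
(after j=10) arr = 6 6 7 7 7 7 9 9 7 9 9 6

6 6 7 7 7 7 9 9 7 9 9 6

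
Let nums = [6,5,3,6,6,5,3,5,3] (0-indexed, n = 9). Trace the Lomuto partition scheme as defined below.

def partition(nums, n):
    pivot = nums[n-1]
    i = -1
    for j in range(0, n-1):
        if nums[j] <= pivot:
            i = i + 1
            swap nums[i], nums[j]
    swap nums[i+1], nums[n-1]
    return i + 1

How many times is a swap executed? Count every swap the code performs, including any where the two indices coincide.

pivot = nums[8] = 3; i = -1
j=0: nums[0]=6 > 3 → no swap
j=1: nums[1]=5 > 3 → no swap
j=2: nums[2]=3 ≤ 3 → i=0, swap nums[0],nums[2] → [3,5,6,6,6,5,3,5,3]
j=3: nums[3]=6 > 3 → no swap
j=4: nums[4]=6 > 3 → no swap
j=5: nums[5]=5 > 3 → no swap
j=6: nums[6]=3 ≤ 3 → i=1, swap nums[1],nums[6] → [3,3,6,6,6,5,5,5,3]
j=7: nums[7]=5 > 3 → no swap
final swap nums[2],nums[8] → [3,3,3,6,6,5,5,5,6]; return 2

3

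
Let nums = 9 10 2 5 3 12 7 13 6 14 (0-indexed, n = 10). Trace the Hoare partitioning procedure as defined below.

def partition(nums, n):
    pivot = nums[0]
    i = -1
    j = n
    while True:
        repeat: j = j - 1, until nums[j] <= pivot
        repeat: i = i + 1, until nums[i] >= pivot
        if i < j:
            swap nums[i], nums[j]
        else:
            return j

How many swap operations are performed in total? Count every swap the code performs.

pivot=9
j stops at 8 (6), i stops at 0 (9); swap ⇒ 6 10 2 5 3 12 7 13 9 14
j stops at 6 (7), i stops at 1 (10); swap ⇒ 6 7 2 5 3 12 10 13 9 14
j stops at 4, i stops at 5; i≥j ⇒ return 4. nums=6 7 2 5 3 12 10 13 9 14

2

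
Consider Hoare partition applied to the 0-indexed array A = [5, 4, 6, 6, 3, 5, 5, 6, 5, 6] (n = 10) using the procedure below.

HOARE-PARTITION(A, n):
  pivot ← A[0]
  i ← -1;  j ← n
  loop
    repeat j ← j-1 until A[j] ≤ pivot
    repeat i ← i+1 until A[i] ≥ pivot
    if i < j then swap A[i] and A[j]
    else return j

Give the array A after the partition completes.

[5, 4, 5, 5, 3, 6, 6, 6, 5, 6]

pivot=5
j stops at 8 (5), i stops at 0 (5); swap ⇒ [5, 4, 6, 6, 3, 5, 5, 6, 5, 6]
j stops at 6 (5), i stops at 2 (6); swap ⇒ [5, 4, 5, 6, 3, 5, 6, 6, 5, 6]
j stops at 5 (5), i stops at 3 (6); swap ⇒ [5, 4, 5, 5, 3, 6, 6, 6, 5, 6]
j stops at 4, i stops at 5; i≥j ⇒ return 4. A=[5, 4, 5, 5, 3, 6, 6, 6, 5, 6]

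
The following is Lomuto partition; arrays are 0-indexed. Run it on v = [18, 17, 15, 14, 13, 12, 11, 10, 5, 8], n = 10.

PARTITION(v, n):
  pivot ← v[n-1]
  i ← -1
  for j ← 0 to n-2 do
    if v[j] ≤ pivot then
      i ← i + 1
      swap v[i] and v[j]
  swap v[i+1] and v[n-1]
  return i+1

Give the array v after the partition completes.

[5, 8, 15, 14, 13, 12, 11, 10, 18, 17]

pivot = v[9] = 8; i = -1
j=0: v[0]=18 > 8 → no swap
j=1: v[1]=17 > 8 → no swap
j=2: v[2]=15 > 8 → no swap
j=3: v[3]=14 > 8 → no swap
j=4: v[4]=13 > 8 → no swap
j=5: v[5]=12 > 8 → no swap
j=6: v[6]=11 > 8 → no swap
j=7: v[7]=10 > 8 → no swap
j=8: v[8]=5 ≤ 8 → i=0, swap v[0],v[8] → [5, 17, 15, 14, 13, 12, 11, 10, 18, 8]
final swap v[1],v[9] → [5, 8, 15, 14, 13, 12, 11, 10, 18, 17]; return 1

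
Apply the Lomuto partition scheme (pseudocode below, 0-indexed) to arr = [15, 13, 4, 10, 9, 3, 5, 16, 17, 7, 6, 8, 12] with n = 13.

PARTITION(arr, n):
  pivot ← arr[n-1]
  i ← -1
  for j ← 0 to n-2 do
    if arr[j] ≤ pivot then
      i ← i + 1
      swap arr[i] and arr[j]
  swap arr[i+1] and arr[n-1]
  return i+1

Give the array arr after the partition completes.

[4, 10, 9, 3, 5, 7, 6, 8, 12, 13, 15, 16, 17]

pivot = arr[12] = 12; i = -1
j=0: arr[0]=15 > 12 → no swap
j=1: arr[1]=13 > 12 → no swap
j=2: arr[2]=4 ≤ 12 → i=0, swap arr[0],arr[2] → [4, 13, 15, 10, 9, 3, 5, 16, 17, 7, 6, 8, 12]
j=3: arr[3]=10 ≤ 12 → i=1, swap arr[1],arr[3] → [4, 10, 15, 13, 9, 3, 5, 16, 17, 7, 6, 8, 12]
j=4: arr[4]=9 ≤ 12 → i=2, swap arr[2],arr[4] → [4, 10, 9, 13, 15, 3, 5, 16, 17, 7, 6, 8, 12]
j=5: arr[5]=3 ≤ 12 → i=3, swap arr[3],arr[5] → [4, 10, 9, 3, 15, 13, 5, 16, 17, 7, 6, 8, 12]
j=6: arr[6]=5 ≤ 12 → i=4, swap arr[4],arr[6] → [4, 10, 9, 3, 5, 13, 15, 16, 17, 7, 6, 8, 12]
j=7: arr[7]=16 > 12 → no swap
j=8: arr[8]=17 > 12 → no swap
j=9: arr[9]=7 ≤ 12 → i=5, swap arr[5],arr[9] → [4, 10, 9, 3, 5, 7, 15, 16, 17, 13, 6, 8, 12]
j=10: arr[10]=6 ≤ 12 → i=6, swap arr[6],arr[10] → [4, 10, 9, 3, 5, 7, 6, 16, 17, 13, 15, 8, 12]
j=11: arr[11]=8 ≤ 12 → i=7, swap arr[7],arr[11] → [4, 10, 9, 3, 5, 7, 6, 8, 17, 13, 15, 16, 12]
final swap arr[8],arr[12] → [4, 10, 9, 3, 5, 7, 6, 8, 12, 13, 15, 16, 17]; return 8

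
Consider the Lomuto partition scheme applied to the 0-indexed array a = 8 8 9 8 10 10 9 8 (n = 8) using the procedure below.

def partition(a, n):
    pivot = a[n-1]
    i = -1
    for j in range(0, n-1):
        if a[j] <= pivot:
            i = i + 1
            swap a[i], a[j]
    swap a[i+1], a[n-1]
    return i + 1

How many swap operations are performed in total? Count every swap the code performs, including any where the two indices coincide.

pivot = a[7] = 8; i = -1
j=0: a[0]=8 ≤ 8 → i=0, swap a[0],a[0] (no change) → 8 8 9 8 10 10 9 8
j=1: a[1]=8 ≤ 8 → i=1, swap a[1],a[1] (no change) → 8 8 9 8 10 10 9 8
j=2: a[2]=9 > 8 → no swap
j=3: a[3]=8 ≤ 8 → i=2, swap a[2],a[3] → 8 8 8 9 10 10 9 8
j=4: a[4]=10 > 8 → no swap
j=5: a[5]=10 > 8 → no swap
j=6: a[6]=9 > 8 → no swap
final swap a[3],a[7] → 8 8 8 8 10 10 9 9; return 3

4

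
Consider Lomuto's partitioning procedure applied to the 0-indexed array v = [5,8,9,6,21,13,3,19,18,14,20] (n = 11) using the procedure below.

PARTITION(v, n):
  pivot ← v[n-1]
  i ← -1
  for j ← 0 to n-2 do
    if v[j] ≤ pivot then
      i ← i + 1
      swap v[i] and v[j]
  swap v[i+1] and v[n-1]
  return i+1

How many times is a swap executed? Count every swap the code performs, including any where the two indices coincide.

10

pivot=20, i=-1
j=0: 5≤20, i=0, swap(0,0) ⇒ [5,8,9,6,21,13,3,19,18,14,20]
j=1: 8≤20, i=1, swap(1,1) ⇒ [5,8,9,6,21,13,3,19,18,14,20]
j=2: 9≤20, i=2, swap(2,2) ⇒ [5,8,9,6,21,13,3,19,18,14,20]
j=3: 6≤20, i=3, swap(3,3) ⇒ [5,8,9,6,21,13,3,19,18,14,20]
j=4: 21>20, skip
j=5: 13≤20, i=4, swap(4,5) ⇒ [5,8,9,6,13,21,3,19,18,14,20]
j=6: 3≤20, i=5, swap(5,6) ⇒ [5,8,9,6,13,3,21,19,18,14,20]
j=7: 19≤20, i=6, swap(6,7) ⇒ [5,8,9,6,13,3,19,21,18,14,20]
j=8: 18≤20, i=7, swap(7,8) ⇒ [5,8,9,6,13,3,19,18,21,14,20]
j=9: 14≤20, i=8, swap(8,9) ⇒ [5,8,9,6,13,3,19,18,14,21,20]
swap(9,10) ⇒ [5,8,9,6,13,3,19,18,14,20,21]; return 9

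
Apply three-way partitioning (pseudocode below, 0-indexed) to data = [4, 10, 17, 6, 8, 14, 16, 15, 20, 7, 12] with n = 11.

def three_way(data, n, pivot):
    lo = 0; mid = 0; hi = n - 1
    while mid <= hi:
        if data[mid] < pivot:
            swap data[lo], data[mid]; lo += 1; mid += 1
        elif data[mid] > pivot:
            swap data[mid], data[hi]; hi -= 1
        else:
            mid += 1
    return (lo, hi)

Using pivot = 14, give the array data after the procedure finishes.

[4, 10, 12, 6, 8, 7, 14, 20, 15, 16, 17]

lo=0 mid=0 hi=10
4<14: swap(0,0), lo=1 mid=1 ⇒ [4, 10, 17, 6, 8, 14, 16, 15, 20, 7, 12]
10<14: swap(1,1), lo=2 mid=2 ⇒ [4, 10, 17, 6, 8, 14, 16, 15, 20, 7, 12]
17>14: swap(2,10), hi=9 ⇒ [4, 10, 12, 6, 8, 14, 16, 15, 20, 7, 17]
12<14: swap(2,2), lo=3 mid=3 ⇒ [4, 10, 12, 6, 8, 14, 16, 15, 20, 7, 17]
6<14: swap(3,3), lo=4 mid=4 ⇒ [4, 10, 12, 6, 8, 14, 16, 15, 20, 7, 17]
8<14: swap(4,4), lo=5 mid=5 ⇒ [4, 10, 12, 6, 8, 14, 16, 15, 20, 7, 17]
14=14: mid=6
16>14: swap(6,9), hi=8 ⇒ [4, 10, 12, 6, 8, 14, 7, 15, 20, 16, 17]
7<14: swap(5,6), lo=6 mid=7 ⇒ [4, 10, 12, 6, 8, 7, 14, 15, 20, 16, 17]
15>14: swap(7,8), hi=7 ⇒ [4, 10, 12, 6, 8, 7, 14, 20, 15, 16, 17]
20>14: swap(7,7), hi=6 ⇒ [4, 10, 12, 6, 8, 7, 14, 20, 15, 16, 17]
done. lo=6 hi=6; data=[4, 10, 12, 6, 8, 7, 14, 20, 15, 16, 17]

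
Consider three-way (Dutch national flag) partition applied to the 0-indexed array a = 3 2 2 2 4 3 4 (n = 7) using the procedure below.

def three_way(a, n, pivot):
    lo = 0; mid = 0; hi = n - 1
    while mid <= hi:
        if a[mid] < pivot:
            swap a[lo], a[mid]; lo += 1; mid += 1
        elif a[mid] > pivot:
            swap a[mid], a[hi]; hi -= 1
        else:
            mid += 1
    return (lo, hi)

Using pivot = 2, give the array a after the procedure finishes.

2 2 2 4 3 4 3

lo=0 mid=0 hi=6
3>2: swap(0,6), hi=5 ⇒ 4 2 2 2 4 3 3
4>2: swap(0,5), hi=4 ⇒ 3 2 2 2 4 4 3
3>2: swap(0,4), hi=3 ⇒ 4 2 2 2 3 4 3
4>2: swap(0,3), hi=2 ⇒ 2 2 2 4 3 4 3
2=2: mid=1
2=2: mid=2
2=2: mid=3
done. lo=0 hi=2; a=2 2 2 4 3 4 3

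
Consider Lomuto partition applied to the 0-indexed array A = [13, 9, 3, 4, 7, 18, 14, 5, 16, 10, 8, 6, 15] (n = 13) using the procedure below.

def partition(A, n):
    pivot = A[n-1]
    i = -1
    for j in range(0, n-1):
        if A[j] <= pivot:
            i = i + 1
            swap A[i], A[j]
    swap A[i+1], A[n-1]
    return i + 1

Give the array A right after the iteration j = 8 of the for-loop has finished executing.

[13, 9, 3, 4, 7, 14, 5, 18, 16, 10, 8, 6, 15]

pivot=15, i=-1
j=0: 13≤15, i=0, swap(0,0) ⇒ [13, 9, 3, 4, 7, 18, 14, 5, 16, 10, 8, 6, 15]
j=1: 9≤15, i=1, swap(1,1) ⇒ [13, 9, 3, 4, 7, 18, 14, 5, 16, 10, 8, 6, 15]
j=2: 3≤15, i=2, swap(2,2) ⇒ [13, 9, 3, 4, 7, 18, 14, 5, 16, 10, 8, 6, 15]
j=3: 4≤15, i=3, swap(3,3) ⇒ [13, 9, 3, 4, 7, 18, 14, 5, 16, 10, 8, 6, 15]
j=4: 7≤15, i=4, swap(4,4) ⇒ [13, 9, 3, 4, 7, 18, 14, 5, 16, 10, 8, 6, 15]
j=5: 18>15, skip
j=6: 14≤15, i=5, swap(5,6) ⇒ [13, 9, 3, 4, 7, 14, 18, 5, 16, 10, 8, 6, 15]
j=7: 5≤15, i=6, swap(6,7) ⇒ [13, 9, 3, 4, 7, 14, 5, 18, 16, 10, 8, 6, 15]
j=8: 16>15, skip
(after j=8) A = [13, 9, 3, 4, 7, 14, 5, 18, 16, 10, 8, 6, 15]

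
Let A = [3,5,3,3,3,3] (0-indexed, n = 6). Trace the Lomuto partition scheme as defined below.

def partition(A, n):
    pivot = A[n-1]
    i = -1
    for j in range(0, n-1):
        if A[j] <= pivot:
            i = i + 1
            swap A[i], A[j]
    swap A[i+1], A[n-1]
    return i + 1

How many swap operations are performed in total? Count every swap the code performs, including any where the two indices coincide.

5

pivot = A[5] = 3; i = -1
j=0: A[0]=3 ≤ 3 → i=0, swap A[0],A[0] (no change) → [3,5,3,3,3,3]
j=1: A[1]=5 > 3 → no swap
j=2: A[2]=3 ≤ 3 → i=1, swap A[1],A[2] → [3,3,5,3,3,3]
j=3: A[3]=3 ≤ 3 → i=2, swap A[2],A[3] → [3,3,3,5,3,3]
j=4: A[4]=3 ≤ 3 → i=3, swap A[3],A[4] → [3,3,3,3,5,3]
final swap A[4],A[5] → [3,3,3,3,3,5]; return 4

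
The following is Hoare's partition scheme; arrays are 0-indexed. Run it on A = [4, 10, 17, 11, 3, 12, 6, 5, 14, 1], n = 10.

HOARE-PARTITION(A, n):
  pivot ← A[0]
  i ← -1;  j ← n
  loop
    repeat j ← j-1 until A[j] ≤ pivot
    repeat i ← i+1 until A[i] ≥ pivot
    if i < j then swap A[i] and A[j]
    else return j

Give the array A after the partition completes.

[1, 3, 17, 11, 10, 12, 6, 5, 14, 4]

pivot = A[0] = 4; i = -1, j = 10
j→9 (A[9]=1≤4), i→0 (A[0]=4≥4); i<j, swap → [1, 10, 17, 11, 3, 12, 6, 5, 14, 4]
j→4 (A[4]=3≤4), i→1 (A[1]=10≥4); i<j, swap → [1, 3, 17, 11, 10, 12, 6, 5, 14, 4]
j→1, i→2; i≥j, return j=1. A = [1, 3, 17, 11, 10, 12, 6, 5, 14, 4]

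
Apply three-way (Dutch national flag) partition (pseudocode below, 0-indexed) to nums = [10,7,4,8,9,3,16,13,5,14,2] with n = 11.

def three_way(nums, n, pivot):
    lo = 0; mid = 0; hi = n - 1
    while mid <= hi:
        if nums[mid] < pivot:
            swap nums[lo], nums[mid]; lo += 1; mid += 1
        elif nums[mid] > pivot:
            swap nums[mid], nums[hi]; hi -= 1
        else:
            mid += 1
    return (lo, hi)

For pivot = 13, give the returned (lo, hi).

lo=0 mid=0 hi=10
10<13: swap(0,0), lo=1 mid=1 ⇒ [10,7,4,8,9,3,16,13,5,14,2]
7<13: swap(1,1), lo=2 mid=2 ⇒ [10,7,4,8,9,3,16,13,5,14,2]
4<13: swap(2,2), lo=3 mid=3 ⇒ [10,7,4,8,9,3,16,13,5,14,2]
8<13: swap(3,3), lo=4 mid=4 ⇒ [10,7,4,8,9,3,16,13,5,14,2]
9<13: swap(4,4), lo=5 mid=5 ⇒ [10,7,4,8,9,3,16,13,5,14,2]
3<13: swap(5,5), lo=6 mid=6 ⇒ [10,7,4,8,9,3,16,13,5,14,2]
16>13: swap(6,10), hi=9 ⇒ [10,7,4,8,9,3,2,13,5,14,16]
2<13: swap(6,6), lo=7 mid=7 ⇒ [10,7,4,8,9,3,2,13,5,14,16]
13=13: mid=8
5<13: swap(7,8), lo=8 mid=9 ⇒ [10,7,4,8,9,3,2,5,13,14,16]
14>13: swap(9,9), hi=8 ⇒ [10,7,4,8,9,3,2,5,13,14,16]
done. lo=8 hi=8; nums=[10,7,4,8,9,3,2,5,13,14,16]

(8, 8)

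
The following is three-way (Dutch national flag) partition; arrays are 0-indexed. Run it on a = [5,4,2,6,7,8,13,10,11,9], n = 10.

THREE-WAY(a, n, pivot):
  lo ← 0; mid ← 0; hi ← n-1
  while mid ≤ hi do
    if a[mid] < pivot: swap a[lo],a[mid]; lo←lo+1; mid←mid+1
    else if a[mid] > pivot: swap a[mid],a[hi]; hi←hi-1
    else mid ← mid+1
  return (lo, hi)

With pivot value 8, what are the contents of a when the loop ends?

[5,4,2,6,7,8,10,11,9,13]

pivot = 8; lo=0, mid=0, hi=9
a[mid]=5<8: swap a[0],a[0]; lo=1,mid=1 → [5,4,2,6,7,8,13,10,11,9]
a[mid]=4<8: swap a[1],a[1]; lo=2,mid=2 → [5,4,2,6,7,8,13,10,11,9]
a[mid]=2<8: swap a[2],a[2]; lo=3,mid=3 → [5,4,2,6,7,8,13,10,11,9]
a[mid]=6<8: swap a[3],a[3]; lo=4,mid=4 → [5,4,2,6,7,8,13,10,11,9]
a[mid]=7<8: swap a[4],a[4]; lo=5,mid=5 → [5,4,2,6,7,8,13,10,11,9]
a[mid]=8=8: mid=6
a[mid]=13>8: swap a[6],a[9]; hi=8 → [5,4,2,6,7,8,9,10,11,13]
a[mid]=9>8: swap a[6],a[8]; hi=7 → [5,4,2,6,7,8,11,10,9,13]
a[mid]=11>8: swap a[6],a[7]; hi=6 → [5,4,2,6,7,8,10,11,9,13]
a[mid]=10>8: swap a[6],a[6]; hi=5 → [5,4,2,6,7,8,10,11,9,13]
end: lo=5, hi=5; a = [5,4,2,6,7,8,10,11,9,13]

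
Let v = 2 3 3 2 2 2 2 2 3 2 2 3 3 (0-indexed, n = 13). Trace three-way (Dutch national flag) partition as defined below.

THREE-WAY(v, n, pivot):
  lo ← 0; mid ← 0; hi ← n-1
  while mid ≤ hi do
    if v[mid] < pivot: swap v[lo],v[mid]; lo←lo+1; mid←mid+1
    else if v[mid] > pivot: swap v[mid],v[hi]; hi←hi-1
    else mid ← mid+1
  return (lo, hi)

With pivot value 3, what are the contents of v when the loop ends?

pivot = 3; lo=0, mid=0, hi=12
v[mid]=2<3: swap v[0],v[0]; lo=1,mid=1 → 2 3 3 2 2 2 2 2 3 2 2 3 3
v[mid]=3=3: mid=2
v[mid]=3=3: mid=3
v[mid]=2<3: swap v[1],v[3]; lo=2,mid=4 → 2 2 3 3 2 2 2 2 3 2 2 3 3
v[mid]=2<3: swap v[2],v[4]; lo=3,mid=5 → 2 2 2 3 3 2 2 2 3 2 2 3 3
v[mid]=2<3: swap v[3],v[5]; lo=4,mid=6 → 2 2 2 2 3 3 2 2 3 2 2 3 3
v[mid]=2<3: swap v[4],v[6]; lo=5,mid=7 → 2 2 2 2 2 3 3 2 3 2 2 3 3
v[mid]=2<3: swap v[5],v[7]; lo=6,mid=8 → 2 2 2 2 2 2 3 3 3 2 2 3 3
v[mid]=3=3: mid=9
v[mid]=2<3: swap v[6],v[9]; lo=7,mid=10 → 2 2 2 2 2 2 2 3 3 3 2 3 3
v[mid]=2<3: swap v[7],v[10]; lo=8,mid=11 → 2 2 2 2 2 2 2 2 3 3 3 3 3
v[mid]=3=3: mid=12
v[mid]=3=3: mid=13
end: lo=8, hi=12; v = 2 2 2 2 2 2 2 2 3 3 3 3 3

2 2 2 2 2 2 2 2 3 3 3 3 3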